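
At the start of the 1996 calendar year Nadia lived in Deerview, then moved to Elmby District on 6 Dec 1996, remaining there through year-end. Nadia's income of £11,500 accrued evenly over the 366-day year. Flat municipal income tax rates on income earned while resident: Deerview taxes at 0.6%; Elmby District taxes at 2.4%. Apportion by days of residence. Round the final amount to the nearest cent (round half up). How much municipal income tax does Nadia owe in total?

Deerview, 1 Jan – 5 Dec 1996: 340 days → £11,500 × 0.6% × 340/366 = £64.0984
Elmby District, 6 Dec – 31 Dec 1996: 26 days → £11,500 × 2.4% × 26/366 = £19.6066
Total = £83.7049

£83.70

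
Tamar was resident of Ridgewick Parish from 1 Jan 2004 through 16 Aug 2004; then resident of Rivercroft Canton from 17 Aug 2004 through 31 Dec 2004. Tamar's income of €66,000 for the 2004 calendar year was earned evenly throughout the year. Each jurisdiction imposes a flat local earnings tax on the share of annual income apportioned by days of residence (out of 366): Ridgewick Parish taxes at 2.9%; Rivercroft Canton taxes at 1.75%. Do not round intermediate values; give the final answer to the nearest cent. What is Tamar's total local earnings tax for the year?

Ridgewick Parish, 1 Jan – 16 Aug 2004: 229 days → €66,000 × 2.9% × 229/366 = €1,197.5574
Rivercroft Canton, 17 Aug – 31 Dec 2004: 137 days → €66,000 × 1.75% × 137/366 = €432.3361
Total = €1,629.8934

€1,629.89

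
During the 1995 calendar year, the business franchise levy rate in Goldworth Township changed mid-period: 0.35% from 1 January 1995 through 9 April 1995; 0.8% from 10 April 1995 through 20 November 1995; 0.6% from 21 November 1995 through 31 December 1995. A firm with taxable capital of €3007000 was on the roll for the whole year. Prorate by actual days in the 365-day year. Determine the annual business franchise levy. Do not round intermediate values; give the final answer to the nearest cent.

1 January – 9 April 1995: 99 days at 0.35% → €3007000 × 0.35% × 99/365 = €2854.5904
10 April – 20 November 1995: 225 days at 0.8% → €3007000 × 0.8% × 225/365 = €14829.0411
21 November – 31 December 1995: 41 days at 0.6% → €3007000 × 0.6% × 41/365 = €2026.6356
Total = €19710.2671

€19710.27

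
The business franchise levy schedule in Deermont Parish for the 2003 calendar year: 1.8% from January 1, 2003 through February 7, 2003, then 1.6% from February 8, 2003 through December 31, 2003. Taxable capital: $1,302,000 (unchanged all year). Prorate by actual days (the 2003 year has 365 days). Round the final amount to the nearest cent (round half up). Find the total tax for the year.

January 1 – February 7, 2003: 38 days at 1.8% → $1,302,000 × 1.8% × 38/365 = $2,439.9123
February 8 – December 31, 2003: 327 days at 1.6% → $1,302,000 × 1.6% × 327/365 = $18,663.1890
Total = $21,103.1014

$21,103.10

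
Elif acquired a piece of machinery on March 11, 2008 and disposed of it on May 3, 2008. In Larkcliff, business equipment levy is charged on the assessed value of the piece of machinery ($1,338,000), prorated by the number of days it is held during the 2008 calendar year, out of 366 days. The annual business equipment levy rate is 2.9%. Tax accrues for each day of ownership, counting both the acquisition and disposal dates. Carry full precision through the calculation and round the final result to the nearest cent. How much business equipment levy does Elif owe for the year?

Days held (March 11 – May 3, 2008): 54 out of 366
Tax = $1,338,000 × 2.9% × 54/366 = $5,724.8852

$5,724.89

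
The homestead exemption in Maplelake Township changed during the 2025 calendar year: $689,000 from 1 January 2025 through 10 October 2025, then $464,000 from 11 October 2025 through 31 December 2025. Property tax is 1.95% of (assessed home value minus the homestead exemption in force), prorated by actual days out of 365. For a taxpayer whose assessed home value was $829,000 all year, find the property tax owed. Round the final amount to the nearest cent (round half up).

$3,715.68

1 January – 10 October 2025: 283 days, exemption $689,000 → ($829,000 − $689,000) × 1.95% × 283/365 = $2,116.6849
11 October – 31 December 2025: 82 days, exemption $464,000 → ($829,000 − $464,000) × 1.95% × 82/365 = $1,599.0000
Total = $3,715.6849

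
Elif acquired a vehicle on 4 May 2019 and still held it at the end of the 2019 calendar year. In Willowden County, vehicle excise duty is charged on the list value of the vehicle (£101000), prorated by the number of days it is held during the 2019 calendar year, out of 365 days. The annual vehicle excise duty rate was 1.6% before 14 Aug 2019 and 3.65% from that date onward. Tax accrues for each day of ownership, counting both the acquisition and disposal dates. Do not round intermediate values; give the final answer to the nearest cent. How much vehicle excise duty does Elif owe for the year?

£1865.59

4 May – 13 Aug 2019: 102 days at 1.6% → £101000 × 1.6% × 102/365 = £451.5945
14 Aug – 31 Dec 2019: 140 days at 3.65% → £101000 × 3.65% × 140/365 = £1414.0000
Total = £1865.5945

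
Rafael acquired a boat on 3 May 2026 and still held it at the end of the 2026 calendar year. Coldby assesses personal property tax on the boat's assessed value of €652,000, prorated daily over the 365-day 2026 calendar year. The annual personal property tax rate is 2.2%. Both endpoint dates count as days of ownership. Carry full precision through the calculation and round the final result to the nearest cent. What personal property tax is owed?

€9,549.57

Days held (3 May – 31 Dec 2026): 243 out of 365
Tax = €652,000 × 2.2% × 243/365 = €9,549.5671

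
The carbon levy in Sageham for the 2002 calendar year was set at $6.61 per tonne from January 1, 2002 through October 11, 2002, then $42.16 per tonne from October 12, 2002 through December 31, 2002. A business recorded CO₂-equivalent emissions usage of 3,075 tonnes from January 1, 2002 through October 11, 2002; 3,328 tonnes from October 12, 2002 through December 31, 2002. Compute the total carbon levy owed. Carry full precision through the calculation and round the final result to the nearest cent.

January 1 – October 11, 2002: 3,075 tonnes at $6.61/tonne → $20325.75
October 12 – December 31, 2002: 3,328 tonnes at $42.16/tonne → $140308.48

$160634.23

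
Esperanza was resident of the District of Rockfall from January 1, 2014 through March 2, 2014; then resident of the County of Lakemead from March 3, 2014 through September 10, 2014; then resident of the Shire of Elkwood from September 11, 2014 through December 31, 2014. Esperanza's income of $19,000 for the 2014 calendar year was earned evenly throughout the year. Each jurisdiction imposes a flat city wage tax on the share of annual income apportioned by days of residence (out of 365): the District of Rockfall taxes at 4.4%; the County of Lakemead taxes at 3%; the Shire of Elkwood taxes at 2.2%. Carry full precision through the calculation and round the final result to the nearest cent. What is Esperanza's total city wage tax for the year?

$567.81

The District of Rockfall, January 1 – March 2, 2014: 61 days → $19,000 × 4.4% × 61/365 = $139.7151
The County of Lakemead, March 3 – September 10, 2014: 192 days → $19,000 × 3% × 192/365 = $299.8356
The Shire of Elkwood, September 11 – December 31, 2014: 112 days → $19,000 × 2.2% × 112/365 = $128.2630
Total = $567.8137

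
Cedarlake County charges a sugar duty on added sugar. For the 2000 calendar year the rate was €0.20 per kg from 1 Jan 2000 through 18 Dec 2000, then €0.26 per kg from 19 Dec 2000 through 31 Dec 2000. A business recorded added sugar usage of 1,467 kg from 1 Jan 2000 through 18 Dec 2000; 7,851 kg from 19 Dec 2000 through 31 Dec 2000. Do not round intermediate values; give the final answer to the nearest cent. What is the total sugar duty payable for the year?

1 Jan – 18 Dec 2000: 1,467 kg at €0.20/kg → €293.40
19 Dec – 31 Dec 2000: 7,851 kg at €0.26/kg → €2,041.26

€2,334.66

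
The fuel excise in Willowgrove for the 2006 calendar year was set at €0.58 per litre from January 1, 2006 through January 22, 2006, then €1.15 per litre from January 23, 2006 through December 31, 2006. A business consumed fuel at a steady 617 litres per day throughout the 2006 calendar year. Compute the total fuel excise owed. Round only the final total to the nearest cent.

January 1 – January 22, 2006: 22 days × 617 litres/day = 13,574 litres at €0.58/litre → €7,872.92
January 23 – December 31, 2006: 343 days × 617 litres/day = 211,631 litres at €1.15/litre → €243,375.65

€251,248.57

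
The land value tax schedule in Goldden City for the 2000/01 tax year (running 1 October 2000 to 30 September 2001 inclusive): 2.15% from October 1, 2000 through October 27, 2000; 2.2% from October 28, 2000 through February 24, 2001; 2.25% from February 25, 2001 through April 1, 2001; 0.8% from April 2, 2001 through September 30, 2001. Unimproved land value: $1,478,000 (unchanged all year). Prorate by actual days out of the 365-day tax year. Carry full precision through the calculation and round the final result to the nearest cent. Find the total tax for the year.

$22,216.57

October 1 – October 27, 2000: 27 days at 2.15% → $1,478,000 × 2.15% × 27/365 = $2,350.6274
October 28, 2000 – February 24, 2001: 120 days at 2.2% → $1,478,000 × 2.2% × 120/365 = $10,690.1918
February 25 – April 1, 2001: 36 days at 2.25% → $1,478,000 × 2.25% × 36/365 = $3,279.9452
April 2 – September 30, 2001: 182 days at 0.8% → $1,478,000 × 0.8% × 182/365 = $5,895.8027
Total = $22,216.5671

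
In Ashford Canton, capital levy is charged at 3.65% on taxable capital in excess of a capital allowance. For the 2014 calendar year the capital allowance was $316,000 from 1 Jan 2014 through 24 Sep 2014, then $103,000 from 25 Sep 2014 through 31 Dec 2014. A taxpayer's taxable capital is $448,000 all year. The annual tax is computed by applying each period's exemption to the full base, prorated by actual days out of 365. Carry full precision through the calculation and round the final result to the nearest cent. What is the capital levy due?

1 Jan – 24 Sep 2014: 267 days, exemption $316,000 → ($448,000 − $316,000) × 3.65% × 267/365 = $3,524.4000
25 Sep – 31 Dec 2014: 98 days, exemption $103,000 → ($448,000 − $103,000) × 3.65% × 98/365 = $3,381.0000
Total = $6,905.4000

$6,905.40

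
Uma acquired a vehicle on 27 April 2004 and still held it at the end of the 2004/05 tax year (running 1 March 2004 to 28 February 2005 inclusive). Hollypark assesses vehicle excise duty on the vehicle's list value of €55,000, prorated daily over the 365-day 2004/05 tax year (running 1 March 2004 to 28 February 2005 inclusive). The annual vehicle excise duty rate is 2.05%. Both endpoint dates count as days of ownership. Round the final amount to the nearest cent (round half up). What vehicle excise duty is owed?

€951.42

Days held (27 April 2004 – 28 February 2005): 308 out of 365
Tax = €55,000 × 2.05% × 308/365 = €951.4247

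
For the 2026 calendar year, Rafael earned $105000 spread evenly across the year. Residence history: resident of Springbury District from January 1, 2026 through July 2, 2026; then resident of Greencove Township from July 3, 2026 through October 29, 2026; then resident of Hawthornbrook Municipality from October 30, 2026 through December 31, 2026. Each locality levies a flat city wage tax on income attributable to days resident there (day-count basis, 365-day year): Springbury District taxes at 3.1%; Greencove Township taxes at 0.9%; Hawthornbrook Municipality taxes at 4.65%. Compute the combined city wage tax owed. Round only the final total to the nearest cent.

$2782.79

Springbury District, January 1 – July 2, 2026: 183 days → $105000 × 3.1% × 183/365 = $1631.9589
Greencove Township, July 3 – October 29, 2026: 119 days → $105000 × 0.9% × 119/365 = $308.0959
Hawthornbrook Municipality, October 30 – December 31, 2026: 63 days → $105000 × 4.65% × 63/365 = $842.7329
Total = $2782.7877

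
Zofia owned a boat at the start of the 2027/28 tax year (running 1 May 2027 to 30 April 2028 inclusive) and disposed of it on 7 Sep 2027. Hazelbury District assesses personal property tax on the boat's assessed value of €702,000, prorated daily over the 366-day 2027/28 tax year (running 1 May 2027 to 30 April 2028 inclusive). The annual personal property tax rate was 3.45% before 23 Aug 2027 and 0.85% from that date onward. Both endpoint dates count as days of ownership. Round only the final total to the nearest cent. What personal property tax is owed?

€7,804.48

1 May – 22 Aug 2027: 114 days at 3.45% → €702,000 × 3.45% × 114/366 = €7,543.6230
23 Aug – 7 Sep 2027: 16 days at 0.85% → €702,000 × 0.85% × 16/366 = €260.8525
Total = €7,804.4754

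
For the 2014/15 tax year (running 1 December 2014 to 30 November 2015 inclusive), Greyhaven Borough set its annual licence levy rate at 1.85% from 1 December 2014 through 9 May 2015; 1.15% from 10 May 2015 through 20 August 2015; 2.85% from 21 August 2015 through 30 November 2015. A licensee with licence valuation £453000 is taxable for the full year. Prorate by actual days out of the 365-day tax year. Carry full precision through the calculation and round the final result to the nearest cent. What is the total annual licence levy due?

£8751.59

1 December 2014 – 9 May 2015: 160 days at 1.85% → £453000 × 1.85% × 160/365 = £3673.6438
10 May – 20 August 2015: 103 days at 1.15% → £453000 × 1.15% × 103/365 = £1470.0781
21 August – 30 November 2015: 102 days at 2.85% → £453000 × 2.85% × 102/365 = £3607.8658
Total = £8751.5877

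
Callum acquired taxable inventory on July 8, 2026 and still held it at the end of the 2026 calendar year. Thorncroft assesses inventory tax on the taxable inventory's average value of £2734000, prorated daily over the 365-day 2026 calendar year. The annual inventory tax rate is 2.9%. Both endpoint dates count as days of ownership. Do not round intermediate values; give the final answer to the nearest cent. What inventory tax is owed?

£38448.28

Days held (July 8 – December 31, 2026): 177 out of 365
Tax = £2734000 × 2.9% × 177/365 = £38448.2795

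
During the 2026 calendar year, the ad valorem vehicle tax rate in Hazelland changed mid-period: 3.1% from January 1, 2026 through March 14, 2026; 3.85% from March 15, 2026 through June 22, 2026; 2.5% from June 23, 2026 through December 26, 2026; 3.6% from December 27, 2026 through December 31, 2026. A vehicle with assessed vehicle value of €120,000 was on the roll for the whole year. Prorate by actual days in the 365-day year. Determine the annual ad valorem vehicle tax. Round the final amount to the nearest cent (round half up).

€3,605.92

January 1 – March 14, 2026: 73 days at 3.1% → €120,000 × 3.1% × 73/365 = €744.0000
March 15 – June 22, 2026: 100 days at 3.85% → €120,000 × 3.85% × 100/365 = €1,265.7534
June 23 – December 26, 2026: 187 days at 2.5% → €120,000 × 2.5% × 187/365 = €1,536.9863
December 27 – December 31, 2026: 5 days at 3.6% → €120,000 × 3.6% × 5/365 = €59.1781
Total = €3,605.9178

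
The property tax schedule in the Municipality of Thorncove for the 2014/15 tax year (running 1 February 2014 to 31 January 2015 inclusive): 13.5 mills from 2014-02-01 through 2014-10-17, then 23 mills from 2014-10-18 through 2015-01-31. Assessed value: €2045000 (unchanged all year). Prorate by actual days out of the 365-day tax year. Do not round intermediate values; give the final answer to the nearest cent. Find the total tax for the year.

€33249.46

2014-02-01 to 2014-10-17: 259 days at 13.5 mills → €2045000 × 1.35% × 259/365 = €19589.9795
2014-10-18 to 2015-01-31: 106 days at 23 mills → €2045000 × 2.3% × 106/365 = €13659.4795
Total = €33249.4589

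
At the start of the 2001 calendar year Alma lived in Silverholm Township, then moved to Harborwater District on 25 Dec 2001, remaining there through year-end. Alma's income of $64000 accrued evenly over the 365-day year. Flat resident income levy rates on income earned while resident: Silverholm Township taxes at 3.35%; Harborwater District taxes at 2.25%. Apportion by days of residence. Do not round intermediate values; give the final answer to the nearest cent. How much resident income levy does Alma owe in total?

$2130.50

Silverholm Township, 1 Jan – 24 Dec 2001: 358 days → $64000 × 3.35% × 358/365 = $2102.8822
Harborwater District, 25 Dec – 31 Dec 2001: 7 days → $64000 × 2.25% × 7/365 = $27.6164
Total = $2130.4986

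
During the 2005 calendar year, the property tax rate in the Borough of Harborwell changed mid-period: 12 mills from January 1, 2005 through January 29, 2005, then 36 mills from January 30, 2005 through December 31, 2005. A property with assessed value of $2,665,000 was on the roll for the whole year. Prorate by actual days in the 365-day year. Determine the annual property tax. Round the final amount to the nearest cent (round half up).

January 1 – January 29, 2005: 29 days at 12 mills → $2,665,000 × 1.2% × 29/365 = $2,540.8767
January 30 – December 31, 2005: 336 days at 36 mills → $2,665,000 × 3.6% × 336/365 = $88,317.3699
Total = $90,858.2466

$90,858.25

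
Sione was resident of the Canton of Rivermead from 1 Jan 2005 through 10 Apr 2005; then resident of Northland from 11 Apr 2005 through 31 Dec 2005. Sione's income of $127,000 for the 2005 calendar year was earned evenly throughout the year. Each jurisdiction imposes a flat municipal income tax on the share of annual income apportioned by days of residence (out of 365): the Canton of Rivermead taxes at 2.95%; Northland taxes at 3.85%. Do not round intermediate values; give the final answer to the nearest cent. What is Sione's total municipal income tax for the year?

The Canton of Rivermead, 1 Jan – 10 Apr 2005: 100 days → $127,000 × 2.95% × 100/365 = $1,026.4384
Northland, 11 Apr – 31 Dec 2005: 265 days → $127,000 × 3.85% × 265/365 = $3,549.9110
Total = $4,576.3493

$4,576.35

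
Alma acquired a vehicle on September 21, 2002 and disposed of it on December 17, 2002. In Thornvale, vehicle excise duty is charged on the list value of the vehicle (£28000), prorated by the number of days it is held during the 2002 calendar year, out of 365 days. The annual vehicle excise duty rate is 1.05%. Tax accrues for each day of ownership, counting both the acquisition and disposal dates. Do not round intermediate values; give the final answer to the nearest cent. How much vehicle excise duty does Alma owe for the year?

£70.88

Days held (September 21 – December 17, 2002): 88 out of 365
Tax = £28000 × 1.05% × 88/365 = £70.8822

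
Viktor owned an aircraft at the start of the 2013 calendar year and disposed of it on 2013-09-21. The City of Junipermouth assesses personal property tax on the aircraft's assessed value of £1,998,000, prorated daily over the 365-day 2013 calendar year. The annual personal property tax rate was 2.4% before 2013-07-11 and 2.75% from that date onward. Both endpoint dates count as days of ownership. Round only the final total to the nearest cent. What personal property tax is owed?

£36,081.69

2013-01-01 to 2013-07-10: 191 days at 2.4% → £1,998,000 × 2.4% × 191/365 = £25,092.6904
2013-07-11 to 2013-09-21: 73 days at 2.75% → £1,998,000 × 2.75% × 73/365 = £10,989.0000
Total = £36,081.6904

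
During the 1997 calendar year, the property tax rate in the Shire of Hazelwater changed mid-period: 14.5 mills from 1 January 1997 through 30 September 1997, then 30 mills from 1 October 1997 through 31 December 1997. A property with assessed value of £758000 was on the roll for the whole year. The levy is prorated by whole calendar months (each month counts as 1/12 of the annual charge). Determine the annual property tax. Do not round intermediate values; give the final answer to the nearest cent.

1 January – 30 September 1997: 9 months at 14.5 mills → £758000 × 1.45% × 9/12 = £8243.2500
1 October – 31 December 1997: 3 months at 30 mills → £758000 × 3% × 3/12 = £5685.0000
Total = £13928.2500

£13928.25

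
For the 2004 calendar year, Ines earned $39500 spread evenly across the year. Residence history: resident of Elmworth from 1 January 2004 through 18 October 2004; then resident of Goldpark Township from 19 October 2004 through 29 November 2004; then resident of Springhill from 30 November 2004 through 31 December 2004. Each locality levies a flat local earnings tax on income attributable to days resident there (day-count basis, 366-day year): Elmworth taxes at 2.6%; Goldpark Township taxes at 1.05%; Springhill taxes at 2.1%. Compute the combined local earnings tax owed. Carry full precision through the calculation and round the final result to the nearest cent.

$939.47

Elmworth, 1 January – 18 October 2004: 292 days → $39500 × 2.6% × 292/366 = $819.3552
Goldpark Township, 19 October – 29 November 2004: 42 days → $39500 × 1.05% × 42/366 = $47.5943
Springhill, 30 November – 31 December 2004: 32 days → $39500 × 2.1% × 32/366 = $72.5246
Total = $939.4740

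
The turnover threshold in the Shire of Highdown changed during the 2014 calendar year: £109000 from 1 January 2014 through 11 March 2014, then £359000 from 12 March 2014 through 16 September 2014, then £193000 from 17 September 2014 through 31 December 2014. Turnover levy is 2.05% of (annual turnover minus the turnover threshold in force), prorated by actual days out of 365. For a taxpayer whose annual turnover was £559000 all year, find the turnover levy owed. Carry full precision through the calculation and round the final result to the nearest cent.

£6071.15

1 January – 11 March 2014: 70 days, exemption £109000 → (£559000 − £109000) × 2.05% × 70/365 = £1769.1781
12 March – 16 September 2014: 189 days, exemption £359000 → (£559000 − £359000) × 2.05% × 189/365 = £2123.0137
17 September – 31 December 2014: 106 days, exemption £193000 → (£559000 − £193000) × 2.05% × 106/365 = £2178.9534
Total = £6071.1452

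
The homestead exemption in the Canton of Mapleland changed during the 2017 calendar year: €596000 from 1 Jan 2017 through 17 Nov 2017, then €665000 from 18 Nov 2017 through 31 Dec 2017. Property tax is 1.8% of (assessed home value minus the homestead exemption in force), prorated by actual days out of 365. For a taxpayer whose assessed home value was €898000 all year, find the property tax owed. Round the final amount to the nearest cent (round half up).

€5286.28

1 Jan – 17 Nov 2017: 321 days, exemption €596000 → (€898000 − €596000) × 1.8% × 321/365 = €4780.7014
18 Nov – 31 Dec 2017: 44 days, exemption €665000 → (€898000 − €665000) × 1.8% × 44/365 = €505.5781
Total = €5286.2795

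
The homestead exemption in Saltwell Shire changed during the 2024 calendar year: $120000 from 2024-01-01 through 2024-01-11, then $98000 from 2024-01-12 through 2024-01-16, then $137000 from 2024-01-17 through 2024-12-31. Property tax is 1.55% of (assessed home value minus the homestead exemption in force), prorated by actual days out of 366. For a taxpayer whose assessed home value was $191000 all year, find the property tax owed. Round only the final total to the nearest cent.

$853.18

2024-01-01 to 2024-01-11: 11 days, exemption $120000 → ($191000 − $120000) × 1.55% × 11/366 = $33.0751
2024-01-12 to 2024-01-16: 5 days, exemption $98000 → ($191000 − $98000) × 1.55% × 5/366 = $19.6926
2024-01-17 to 2024-12-31: 350 days, exemption $137000 → ($191000 − $137000) × 1.55% × 350/366 = $800.4098
Total = $853.1776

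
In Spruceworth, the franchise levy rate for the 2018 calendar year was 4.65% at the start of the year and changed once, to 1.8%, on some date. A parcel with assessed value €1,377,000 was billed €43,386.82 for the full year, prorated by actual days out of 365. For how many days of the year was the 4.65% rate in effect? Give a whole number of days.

Let d = days at the first rate; then 365 − d days at the second rate.
€1,377,000 × [4.65%·d + 1.8%·(365−d)] / 365 = €43,386.82
Solving gives d = 173, so the new rate took effect on 23 Jun 2018.

173 days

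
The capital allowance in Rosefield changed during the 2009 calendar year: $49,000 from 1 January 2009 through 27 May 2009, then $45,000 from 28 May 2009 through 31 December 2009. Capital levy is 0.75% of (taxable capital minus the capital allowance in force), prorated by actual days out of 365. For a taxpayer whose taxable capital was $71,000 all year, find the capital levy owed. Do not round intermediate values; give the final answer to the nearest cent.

$182.92

1 January – 27 May 2009: 147 days, exemption $49,000 → ($71,000 − $49,000) × 0.75% × 147/365 = $66.4521
28 May – 31 December 2009: 218 days, exemption $45,000 → ($71,000 − $45,000) × 0.75% × 218/365 = $116.4658
Total = $182.9178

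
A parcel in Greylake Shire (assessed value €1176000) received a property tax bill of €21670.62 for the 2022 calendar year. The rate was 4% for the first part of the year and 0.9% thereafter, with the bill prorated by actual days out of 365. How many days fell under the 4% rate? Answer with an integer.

Let d = days at the first rate; then 365 − d days at the second rate.
€1176000 × [4%·d + 0.9%·(365−d)] / 365 = €21670.62
Solving gives d = 111, so the new rate took effect on 22 Apr 2022.

111 days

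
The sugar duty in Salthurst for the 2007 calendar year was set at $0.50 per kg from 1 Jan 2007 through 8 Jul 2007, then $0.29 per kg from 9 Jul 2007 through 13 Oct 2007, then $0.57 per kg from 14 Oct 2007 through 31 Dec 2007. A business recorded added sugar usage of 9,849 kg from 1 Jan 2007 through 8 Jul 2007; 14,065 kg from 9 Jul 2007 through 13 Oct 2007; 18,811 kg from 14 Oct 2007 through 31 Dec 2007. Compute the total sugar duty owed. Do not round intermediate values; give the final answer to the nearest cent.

1 Jan – 8 Jul 2007: 9,849 kg at $0.50/kg → $4924.50
9 Jul – 13 Oct 2007: 14,065 kg at $0.29/kg → $4078.85
14 Oct – 31 Dec 2007: 18,811 kg at $0.57/kg → $10722.27

$19725.62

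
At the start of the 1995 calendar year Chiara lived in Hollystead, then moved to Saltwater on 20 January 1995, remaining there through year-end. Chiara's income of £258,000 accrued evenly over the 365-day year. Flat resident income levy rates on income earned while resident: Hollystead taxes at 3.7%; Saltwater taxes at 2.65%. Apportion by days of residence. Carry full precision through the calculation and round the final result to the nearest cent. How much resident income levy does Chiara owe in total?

Hollystead, 1 January – 19 January 1995: 19 days → £258,000 × 3.7% × 19/365 = £496.9151
Saltwater, 20 January – 31 December 1995: 346 days → £258,000 × 2.65% × 346/365 = £6,481.1014
Total = £6,978.0164

£6,978.02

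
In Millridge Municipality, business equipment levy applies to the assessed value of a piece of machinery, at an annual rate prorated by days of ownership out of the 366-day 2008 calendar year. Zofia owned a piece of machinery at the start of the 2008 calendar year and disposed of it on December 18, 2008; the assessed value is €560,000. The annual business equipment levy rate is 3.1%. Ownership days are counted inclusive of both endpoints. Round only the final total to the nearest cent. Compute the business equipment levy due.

€16,743.39

Days held (January 1 – December 18, 2008): 353 out of 366
Tax = €560,000 × 3.1% × 353/366 = €16,743.3880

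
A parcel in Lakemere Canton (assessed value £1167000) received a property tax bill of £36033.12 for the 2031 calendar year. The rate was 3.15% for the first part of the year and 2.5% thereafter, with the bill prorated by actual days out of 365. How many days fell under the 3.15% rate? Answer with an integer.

Let d = days at the first rate; then 365 − d days at the second rate.
£1167000 × [3.15%·d + 2.5%·(365−d)] / 365 = £36033.12
Solving gives d = 330, so the new rate took effect on 27 Nov 2031.

330 days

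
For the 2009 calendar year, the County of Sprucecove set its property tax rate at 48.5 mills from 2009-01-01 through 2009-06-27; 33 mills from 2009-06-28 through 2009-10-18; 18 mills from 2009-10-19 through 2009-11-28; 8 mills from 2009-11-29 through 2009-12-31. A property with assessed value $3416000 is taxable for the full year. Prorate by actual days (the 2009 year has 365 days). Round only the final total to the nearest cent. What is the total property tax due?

$125072.39

2009-01-01 to 2009-06-27: 178 days at 48.5 mills → $3416000 × 4.85% × 178/365 = $80795.4192
2009-06-28 to 2009-10-18: 113 days at 33 mills → $3416000 × 3.3% × 113/365 = $34899.3534
2009-10-19 to 2009-11-28: 41 days at 18 mills → $3416000 × 1.8% × 41/365 = $6906.8712
2009-11-29 to 2009-12-31: 33 days at 8 mills → $3416000 × 0.8% × 33/365 = $2470.7507
Total = $125072.3945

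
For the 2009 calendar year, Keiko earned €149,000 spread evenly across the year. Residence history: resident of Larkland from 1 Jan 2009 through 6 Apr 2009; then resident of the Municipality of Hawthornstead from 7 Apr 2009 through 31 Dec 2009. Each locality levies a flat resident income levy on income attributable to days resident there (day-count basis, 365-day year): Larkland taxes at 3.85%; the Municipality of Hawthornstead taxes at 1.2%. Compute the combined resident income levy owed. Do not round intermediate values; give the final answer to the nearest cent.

Larkland, 1 Jan – 6 Apr 2009: 96 days → €149,000 × 3.85% × 96/365 = €1,508.7781
The Municipality of Hawthornstead, 7 Apr – 31 Dec 2009: 269 days → €149,000 × 1.2% × 269/365 = €1,317.7315
Total = €2,826.5096

€2,826.51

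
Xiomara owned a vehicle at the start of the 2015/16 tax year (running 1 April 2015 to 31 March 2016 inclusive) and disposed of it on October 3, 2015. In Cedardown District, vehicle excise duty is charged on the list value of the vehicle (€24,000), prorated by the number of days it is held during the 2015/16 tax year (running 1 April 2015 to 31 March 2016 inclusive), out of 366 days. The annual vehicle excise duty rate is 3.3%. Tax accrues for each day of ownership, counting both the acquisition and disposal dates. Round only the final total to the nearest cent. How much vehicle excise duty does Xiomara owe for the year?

€402.49

Days held (April 1 – October 3, 2015): 186 out of 366
Tax = €24,000 × 3.3% × 186/366 = €402.4918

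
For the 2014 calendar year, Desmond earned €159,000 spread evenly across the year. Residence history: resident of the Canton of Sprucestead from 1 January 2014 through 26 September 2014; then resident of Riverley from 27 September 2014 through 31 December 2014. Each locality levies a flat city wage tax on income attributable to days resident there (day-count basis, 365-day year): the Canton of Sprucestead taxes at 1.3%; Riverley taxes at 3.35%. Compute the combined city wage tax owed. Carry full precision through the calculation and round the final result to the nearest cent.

€2,924.29

The Canton of Sprucestead, 1 January – 26 September 2014: 269 days → €159,000 × 1.3% × 269/365 = €1,523.3507
Riverley, 27 September – 31 December 2014: 96 days → €159,000 × 3.35% × 96/365 = €1,400.9425
Total = €2,924.2932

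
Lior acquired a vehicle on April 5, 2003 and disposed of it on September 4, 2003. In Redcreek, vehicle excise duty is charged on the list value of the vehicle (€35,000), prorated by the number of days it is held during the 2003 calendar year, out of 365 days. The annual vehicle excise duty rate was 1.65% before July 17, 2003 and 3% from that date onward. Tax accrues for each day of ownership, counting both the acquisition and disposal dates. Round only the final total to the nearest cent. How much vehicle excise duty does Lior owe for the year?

April 5 – July 16, 2003: 103 days at 1.65% → €35,000 × 1.65% × 103/365 = €162.9658
July 17 – September 4, 2003: 50 days at 3% → €35,000 × 3% × 50/365 = €143.8356
Total = €306.8014

€306.80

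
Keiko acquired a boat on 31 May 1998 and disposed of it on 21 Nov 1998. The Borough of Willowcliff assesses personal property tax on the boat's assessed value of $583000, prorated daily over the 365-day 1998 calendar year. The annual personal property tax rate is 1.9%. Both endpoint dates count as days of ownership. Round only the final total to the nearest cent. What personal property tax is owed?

Days held (31 May – 21 Nov 1998): 175 out of 365
Tax = $583000 × 1.9% × 175/365 = $5310.8904

$5310.89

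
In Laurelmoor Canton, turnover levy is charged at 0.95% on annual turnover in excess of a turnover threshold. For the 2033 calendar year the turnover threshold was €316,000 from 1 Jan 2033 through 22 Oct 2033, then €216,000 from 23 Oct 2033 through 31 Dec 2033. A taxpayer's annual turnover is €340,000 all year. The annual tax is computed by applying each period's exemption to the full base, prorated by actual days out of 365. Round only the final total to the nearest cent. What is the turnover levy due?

€410.19

1 Jan – 22 Oct 2033: 295 days, exemption €316,000 → (€340,000 − €316,000) × 0.95% × 295/365 = €184.2740
23 Oct – 31 Dec 2033: 70 days, exemption €216,000 → (€340,000 − €216,000) × 0.95% × 70/365 = €225.9178
Total = €410.1918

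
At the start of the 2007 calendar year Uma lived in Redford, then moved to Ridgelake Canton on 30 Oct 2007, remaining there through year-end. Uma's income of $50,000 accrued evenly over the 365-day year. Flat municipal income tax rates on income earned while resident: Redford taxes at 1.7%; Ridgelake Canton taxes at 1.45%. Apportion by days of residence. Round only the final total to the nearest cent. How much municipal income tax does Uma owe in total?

$828.42

Redford, 1 Jan – 29 Oct 2007: 302 days → $50,000 × 1.7% × 302/365 = $703.2877
Ridgelake Canton, 30 Oct – 31 Dec 2007: 63 days → $50,000 × 1.45% × 63/365 = $125.1370
Total = $828.4247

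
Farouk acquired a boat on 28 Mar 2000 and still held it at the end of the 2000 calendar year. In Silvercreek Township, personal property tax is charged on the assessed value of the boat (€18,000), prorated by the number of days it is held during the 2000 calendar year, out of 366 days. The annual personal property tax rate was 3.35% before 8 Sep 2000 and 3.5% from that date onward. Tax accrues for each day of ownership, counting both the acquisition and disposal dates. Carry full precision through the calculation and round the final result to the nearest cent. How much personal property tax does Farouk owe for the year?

28 Mar – 7 Sep 2000: 164 days at 3.35% → €18,000 × 3.35% × 164/366 = €270.1967
8 Sep – 31 Dec 2000: 115 days at 3.5% → €18,000 × 3.5% × 115/366 = €197.9508
Total = €468.1475

€468.15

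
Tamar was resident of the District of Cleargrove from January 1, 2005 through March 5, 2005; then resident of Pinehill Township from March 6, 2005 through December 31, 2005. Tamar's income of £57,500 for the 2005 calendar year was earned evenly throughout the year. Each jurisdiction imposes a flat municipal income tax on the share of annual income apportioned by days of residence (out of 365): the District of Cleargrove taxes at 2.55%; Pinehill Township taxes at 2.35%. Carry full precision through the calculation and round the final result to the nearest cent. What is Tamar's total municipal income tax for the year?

The District of Cleargrove, January 1 – March 5, 2005: 64 days → £57,500 × 2.55% × 64/365 = £257.0959
Pinehill Township, March 6 – December 31, 2005: 301 days → £57,500 × 2.35% × 301/365 = £1,114.3185
Total = £1,371.4144

£1,371.41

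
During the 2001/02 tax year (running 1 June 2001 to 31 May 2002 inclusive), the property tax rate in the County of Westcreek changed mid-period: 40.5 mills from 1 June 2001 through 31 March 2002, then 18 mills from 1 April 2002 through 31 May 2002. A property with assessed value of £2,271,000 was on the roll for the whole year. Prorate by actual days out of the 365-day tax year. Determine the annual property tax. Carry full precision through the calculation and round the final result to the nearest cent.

1 June 2001 – 31 March 2002: 304 days at 40.5 mills → £2,271,000 × 4.05% × 304/365 = £76,604.2521
1 April – 31 May 2002: 61 days at 18 mills → £2,271,000 × 1.8% × 61/365 = £6,831.6658
Total = £83,435.9178

£83,435.92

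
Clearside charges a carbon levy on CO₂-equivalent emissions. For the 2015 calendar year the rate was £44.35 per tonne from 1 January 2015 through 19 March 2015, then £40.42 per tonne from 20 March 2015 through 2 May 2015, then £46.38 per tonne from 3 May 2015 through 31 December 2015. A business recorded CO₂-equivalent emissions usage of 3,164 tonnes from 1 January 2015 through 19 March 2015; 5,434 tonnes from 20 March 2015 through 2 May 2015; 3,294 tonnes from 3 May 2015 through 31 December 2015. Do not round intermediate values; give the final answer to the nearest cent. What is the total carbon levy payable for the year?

1 January – 19 March 2015: 3,164 tonnes at £44.35/tonne → £140,323.40
20 March – 2 May 2015: 5,434 tonnes at £40.42/tonne → £219,642.28
3 May – 31 December 2015: 3,294 tonnes at £46.38/tonne → £152,775.72

£512,741.40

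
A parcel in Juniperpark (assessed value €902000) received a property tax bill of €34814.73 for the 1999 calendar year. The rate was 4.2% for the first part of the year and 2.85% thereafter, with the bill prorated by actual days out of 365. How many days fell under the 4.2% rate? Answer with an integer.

273 days

Let d = days at the first rate; then 365 − d days at the second rate.
€902000 × [4.2%·d + 2.85%·(365−d)] / 365 = €34814.73
Solving gives d = 273, so the new rate took effect on 1 Oct 1999.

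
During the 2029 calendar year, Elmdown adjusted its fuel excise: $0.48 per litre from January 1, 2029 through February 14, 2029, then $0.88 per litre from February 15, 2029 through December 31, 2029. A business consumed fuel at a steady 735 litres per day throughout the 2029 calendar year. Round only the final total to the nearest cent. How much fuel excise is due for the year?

January 1 – February 14, 2029: 45 days × 735 litres/day = 33,075 litres at $0.48/litre → $15876.00
February 15 – December 31, 2029: 320 days × 735 litres/day = 235,200 litres at $0.88/litre → $206976.00

$222852.00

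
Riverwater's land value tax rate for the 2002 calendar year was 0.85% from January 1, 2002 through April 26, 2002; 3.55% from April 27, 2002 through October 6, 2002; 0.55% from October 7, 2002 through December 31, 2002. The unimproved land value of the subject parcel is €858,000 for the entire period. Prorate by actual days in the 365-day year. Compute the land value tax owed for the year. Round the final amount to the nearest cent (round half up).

January 1 – April 26, 2002: 116 days at 0.85% → €858,000 × 0.85% × 116/365 = €2,317.7753
April 27 – October 6, 2002: 163 days at 3.55% → €858,000 × 3.55% × 163/365 = €13,602.2384
October 7 – December 31, 2002: 86 days at 0.55% → €858,000 × 0.55% × 86/365 = €1,111.8740
Total = €17,031.8877

€17,031.89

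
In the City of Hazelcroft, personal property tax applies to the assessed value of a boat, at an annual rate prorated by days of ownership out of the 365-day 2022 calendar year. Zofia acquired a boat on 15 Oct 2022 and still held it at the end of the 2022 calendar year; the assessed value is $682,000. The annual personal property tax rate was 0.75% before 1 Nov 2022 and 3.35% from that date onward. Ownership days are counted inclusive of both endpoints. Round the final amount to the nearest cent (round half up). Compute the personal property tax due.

$4,056.50

15 Oct – 31 Oct 2022: 17 days at 0.75% → $682,000 × 0.75% × 17/365 = $238.2329
1 Nov – 31 Dec 2022: 61 days at 3.35% → $682,000 × 3.35% × 61/365 = $3,818.2658
Total = $4,056.4986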